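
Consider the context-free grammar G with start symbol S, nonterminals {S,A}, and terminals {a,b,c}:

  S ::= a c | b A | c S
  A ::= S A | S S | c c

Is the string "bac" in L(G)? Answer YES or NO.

Convert to CNF:
  S -> T0 S | T1 T0 | T2 A
  A -> S A | S S | T0 T0
  T0 -> c
  T1 -> a
  T2 -> b

Fill CYK table bottom-up:
  T[0,0] 'b' = {T2}  orig:{}
  T[1,1] 'a' = {T1}  orig:{}
  T[2,2] 'c' = {T0}  orig:{}
  T[0,1] 'ba' = ∅
  T[1,2] 'ac' = {S}
  T[0,2] 'bac' = ∅

S ∉ T[0,2] ⇒ NO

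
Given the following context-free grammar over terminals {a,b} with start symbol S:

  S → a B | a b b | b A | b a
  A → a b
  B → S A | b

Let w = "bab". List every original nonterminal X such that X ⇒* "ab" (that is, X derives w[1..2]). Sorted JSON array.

Convert to CNF:
  S -> T0 B | T0 X2 | T1 A | T1 T0
  A -> T0 T1
  B -> S A | b
  T0 -> a
  T1 -> b
  X2 -> T1 T1

Fill CYK table bottom-up (cells [i..j] with 1 ≤ i ≤ j ≤ 2 only):
  T[1,1] 'a' = {T0}  orig:{}
  T[2,2] 'b' = {B,T1}  orig:{B}
  T[1,2] 'ab' = {A,S}

Original NTs in T[1,2] deriving "ab": ["A", "S"]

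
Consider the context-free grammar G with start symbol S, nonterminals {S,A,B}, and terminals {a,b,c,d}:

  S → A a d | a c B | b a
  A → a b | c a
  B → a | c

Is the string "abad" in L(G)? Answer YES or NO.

CNF form of G:
  S -> A X4 | T0 X5 | T1 T0
  A -> T0 T1 | T2 T0
  B -> a | c
  T0 -> a
  T1 -> b
  T2 -> c
  T3 -> d
  X4 -> T0 T3
  X5 -> T2 B

CYK fill:
  cell(0,0) a: {B,T0}  orig:{B}
  cell(1,1) b: {T1}  orig:{}
  cell(2,2) a: {B,T0}  orig:{B}
  cell(3,3) d: {T3}  orig:{}
  cell(0,1) ab: {A}
  cell(1,2) ba: {S}
  cell(2,3) ad: {X4}  orig:{}
  cell(0,2) aba: ∅
  cell(1,3) bad: ∅
  cell(0,3) abad: {S}

S ∈ T[0,3] ⇒ YES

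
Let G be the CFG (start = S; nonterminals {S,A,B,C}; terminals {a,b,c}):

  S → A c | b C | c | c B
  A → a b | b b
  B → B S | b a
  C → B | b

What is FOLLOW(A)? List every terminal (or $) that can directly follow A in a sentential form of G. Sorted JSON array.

FIRST sets, iterate to fixpoint:
pass 1:
  A via A→a b: +{a}
  A via A→b b: +{b}
  B via B→b a: +{b}
  C via C→B: +{b}
  S via S→A c: +{a,b}
  S via S→c: +{c}
  S: {a,b,c}  A: {a,b}  B: {b}  C: {b}
pass 2: (no change)
  S: {a,b,c}  A: {a,b}  B: {b}  C: {b}

FOLLOW sets:
initialize: $ ∈ FOLLOW(S)
[1]
  B→B S: FOLLOW(B) ⊇ FIRST(S) = {a,b,c}; new: +{a,b,c}
  B→B S: FOLLOW(S) ⊇ FOLLOW(B) ⊇ {a,b,c}; new: +{a,b,c}
  S→A c: FOLLOW(A) ⊇ FIRST(c) = {c}; new: +{c}
  S→b C: FOLLOW(C) ⊇ FOLLOW(S) ⊇ {$,a,b,c}; new: +{$,a,b,c}
  S→c B: FOLLOW(B) ⊇ FOLLOW(S) ⊇ {$,a,b,c}; new: +{$}
  FOLLOW(S)={$,a,b,c}  FOLLOW(A)={c}  FOLLOW(B)={$,a,b,c}  FOLLOW(C)={$,a,b,c}
[2] (no change)
  FOLLOW(S)={$,a,b,c}  FOLLOW(A)={c}  FOLLOW(B)={$,a,b,c}  FOLLOW(C)={$,a,b,c}

FOLLOW(A) = ["c"]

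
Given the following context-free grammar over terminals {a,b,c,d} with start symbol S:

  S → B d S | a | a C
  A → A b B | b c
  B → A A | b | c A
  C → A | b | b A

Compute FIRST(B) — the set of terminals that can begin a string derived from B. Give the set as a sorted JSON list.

FIRST sets, iterate to fixpoint:
round 1:
  A via A→b c: +{b}
  B via B→A A: +{b}
  B via B→c A: +{c}
  C via C→A: +{b}
  S via S→B d S: +{b,c}
  S via S→a: +{a}
  FIRST(S)={a,b,c}  FIRST(A)={b}  FIRST(B)={b,c}  FIRST(C)={b}
round 2: (no change)
  FIRST(S)={a,b,c}  FIRST(A)={b}  FIRST(B)={b,c}  FIRST(C)={b}

FIRST(B) = ["b", "c"]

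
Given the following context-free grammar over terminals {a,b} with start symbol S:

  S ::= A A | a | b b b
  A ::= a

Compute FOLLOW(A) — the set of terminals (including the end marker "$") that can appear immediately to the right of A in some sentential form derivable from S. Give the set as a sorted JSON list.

Compute FIRST by fixpoint:
iter 1:
  A via A→a: +{a}
  S via S→A A: +{a}
  S via S→b b b: +{b}
  FIRST[S]={a,b}  FIRST[A]={a}
iter 2: (no change)
  FIRST[S]={a,b}  FIRST[A]={a}

FOLLOW iteration:
initialize: $ ∈ FOLLOW(S)
pass 1:
  S→A A: FOLLOW(A) ⊇ FIRST(A) = {a}; new: +{a}
  S→A A: FOLLOW(A) ⊇ FOLLOW(S) ⊇ {$}; new: +{$}
  S: {$}  A: {$,a}
pass 2: done
  S: {$}  A: {$,a}

FOLLOW(A) = ["$", "a"]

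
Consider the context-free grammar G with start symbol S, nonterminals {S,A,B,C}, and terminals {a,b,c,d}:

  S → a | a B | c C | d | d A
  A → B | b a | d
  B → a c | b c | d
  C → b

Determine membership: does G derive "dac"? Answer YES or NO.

CNF form of G:
  S -> T0 B | T1 C | T3 A | a | d
  A -> T0 T1 | T2 T0 | T2 T1 | d
  B -> T0 T1 | T2 T1 | d
  C -> b
  T0 -> a
  T1 -> c
  T2 -> b
  T3 -> d

CYK table (by increasing span):
  cell(0,0) d: {A,B,S,T3}  orig:{A,B,S}
  cell(1,1) a: {S,T0}  orig:{S}
  cell(2,2) c: {T1}  orig:{}
  cell(0,1) da: ∅
  cell(1,2) ac: {A,B}
  cell(0,2) dac: {S}

S ∈ T[0,2] ⇒ YES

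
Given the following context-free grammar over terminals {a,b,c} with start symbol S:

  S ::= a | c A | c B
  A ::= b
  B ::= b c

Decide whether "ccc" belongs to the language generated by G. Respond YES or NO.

CNF form of G:
  S -> T1 A | T1 B | a
  A -> b
  B -> T0 T1
  T0 -> b
  T1 -> c

CYK fill:
  [0..0]={T1}  "c"  orig:{}
  [1..1]={T1}  "c"  orig:{}
  [2..2]={T1}  "c"  orig:{}
  [0..1]=∅  "cc"
  [1..2]=∅  "cc"
  [0..2]=∅  "ccc"

S ∉ T[0,2] ⇒ NO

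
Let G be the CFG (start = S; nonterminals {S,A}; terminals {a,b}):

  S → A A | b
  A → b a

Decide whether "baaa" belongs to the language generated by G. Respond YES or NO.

CNF form of G:
  S -> A A | b
  A -> T0 T1
  T0 -> b
  T1 -> a

Fill CYK table bottom-up:
  T[0,0] 'b' = {S,T0}  orig:{S}
  T[1,1] 'a' = {T1}  orig:{}
  T[2,2] 'a' = {T1}  orig:{}
  T[3,3] 'a' = {T1}  orig:{}
  T[0,1] 'ba' = {A}
  T[1,2] 'aa' = ∅
  T[2,3] 'aa' = ∅
  T[0,2] 'baa' = ∅
  T[1,3] 'aaa' = ∅
  T[0,3] 'baaa' = ∅

S ∉ T[0,3] ⇒ NO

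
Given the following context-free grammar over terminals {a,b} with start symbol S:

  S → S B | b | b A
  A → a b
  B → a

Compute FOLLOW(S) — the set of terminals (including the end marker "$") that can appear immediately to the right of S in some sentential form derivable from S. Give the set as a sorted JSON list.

Compute FIRST by fixpoint:
pass 1:
  A via A→a b: +{a}
  B via B→a: +{a}
  S via S→b: +{b}
  FIRST[S]={b}  FIRST[A]={a}  FIRST[B]={a}
pass 2: done
  FIRST[S]={b}  FIRST[A]={a}  FIRST[B]={a}

Compute FOLLOW by fixpoint:
seed FOLLOW(S) with $
pass 1:
  S→S B: FOLLOW(S) ⊇ FIRST(B) = {a}; new: +{a}
  S→S B: FOLLOW(B) ⊇ FOLLOW(S) ⊇ {$,a}; new: +{$,a}
  S→b A: FOLLOW(A) ⊇ FOLLOW(S) ⊇ {$,a}; new: +{$,a}
  FOLLOW[S]={$,a}  FOLLOW[A]={$,a}  FOLLOW[B]={$,a}
pass 2: (stable)
  FOLLOW[S]={$,a}  FOLLOW[A]={$,a}  FOLLOW[B]={$,a}

FOLLOW(S) = ["$", "a"]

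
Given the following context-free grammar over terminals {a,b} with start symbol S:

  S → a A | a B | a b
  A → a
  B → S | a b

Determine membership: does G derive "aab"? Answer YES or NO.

CNF form of G:
  S -> T0 A | T0 B | T0 T1
  A -> a
  B -> T0 A | T0 B | T0 T1
  T0 -> a
  T1 -> b

CYK fill:
  [0..0]={A,T0}  "a"  orig:{A}
  [1..1]={A,T0}  "a"  orig:{A}
  [2..2]={T1}  "b"  orig:{}
  [0..1]={B,S}  "aa"
  [1..2]={B,S}  "ab"
  [0..2]={B,S}  "aab"

S ∈ T[0,2] ⇒ YES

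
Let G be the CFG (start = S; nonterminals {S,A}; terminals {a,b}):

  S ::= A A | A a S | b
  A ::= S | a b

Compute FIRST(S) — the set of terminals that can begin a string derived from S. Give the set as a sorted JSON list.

FIRST iteration:
pass 1:
  A via A→a b: +{a}
  S via S→A A: +{a}
  S via S→b: +{b}
  S: {a,b}  A: {a}
pass 2:
  A via A→S: +{b}
  S: {a,b}  A: {a,b}
pass 3: (no change)
  S: {a,b}  A: {a,b}

FIRST(S) = ["a", "b"]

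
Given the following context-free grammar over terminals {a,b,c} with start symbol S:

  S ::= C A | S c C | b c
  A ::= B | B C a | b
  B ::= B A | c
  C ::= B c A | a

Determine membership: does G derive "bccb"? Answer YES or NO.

Convert to CNF:
  S -> C A | S X5 | T2 T1
  A -> B A | B X3 | b | c
  B -> B A | c
  C -> B X4 | a
  T0 -> a
  T1 -> c
  T2 -> b
  X3 -> C T0
  X4 -> T1 A
  X5 -> T1 C

Fill CYK table bottom-up:
  [0..0]={A,T2}  "b"  orig:{A}
  [1..1]={A,B,T1}  "c"  orig:{A,B}
  [2..2]={A,B,T1}  "c"  orig:{A,B}
  [3..3]={A,T2}  "b"  orig:{A}
  [0..1]={S}  "bc"
  [1..2]={A,B,X4}  "cc"  orig:{A,B}
  [2..3]={A,B,X4}  "cb"  orig:{A,B}
  [0..2]=∅  "bcc"
  [1..3]={A,B,C,X4}  "ccb"  orig:{A,B,C}
  [0..3]=∅  "bccb"

S ∉ T[0,3] ⇒ NO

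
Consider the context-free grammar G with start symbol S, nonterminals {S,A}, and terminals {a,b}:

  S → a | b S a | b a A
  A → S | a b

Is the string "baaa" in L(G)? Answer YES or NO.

Convert to CNF:
  S -> T1 X4 | T1 X5 | a
  A -> T0 T1 | T1 X2 | T1 X3 | a
  T0 -> a
  T1 -> b
  X2 -> S T0
  X3 -> T0 A
  X4 -> S T0
  X5 -> T0 A

Fill CYK table bottom-up:
  T[0,0] 'b' = {T1}  orig:{}
  T[1,1] 'a' = {A,S,T0}  orig:{A,S}
  T[2,2] 'a' = {A,S,T0}  orig:{A,S}
  T[3,3] 'a' = {A,S,T0}  orig:{A,S}
  T[0,1] 'ba' = ∅
  T[1,2] 'aa' = {X2,X3,X4,X5}  orig:{}
  T[2,3] 'aa' = {X2,X3,X4,X5}  orig:{}
  T[0,2] 'baa' = {A,S}
  T[1,3] 'aaa' = ∅
  T[0,3] 'baaa' = {X2,X4}  orig:{}

S ∉ T[0,3] ⇒ NO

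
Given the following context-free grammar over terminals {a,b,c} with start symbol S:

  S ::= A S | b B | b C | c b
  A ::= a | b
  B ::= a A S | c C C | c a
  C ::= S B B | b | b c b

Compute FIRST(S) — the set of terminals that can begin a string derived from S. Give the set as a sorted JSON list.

Compute FIRST by fixpoint:
pass 1:
  A via A→a: +{a}
  A via A→b: +{b}
  B via B→a A S: +{a}
  B via B→c C C: +{c}
  C via C→b: +{b}
  S via S→A S: +{a,b}
  S via S→c b: +{c}
  S: {a,b,c}  A: {a,b}  B: {a,c}  C: {b}
pass 2:
  C via C→S B B: +{a,c}
  S: {a,b,c}  A: {a,b}  B: {a,c}  C: {a,b,c}
pass 3: (no change)
  S: {a,b,c}  A: {a,b}  B: {a,c}  C: {a,b,c}

FIRST(S) = ["a", "b", "c"]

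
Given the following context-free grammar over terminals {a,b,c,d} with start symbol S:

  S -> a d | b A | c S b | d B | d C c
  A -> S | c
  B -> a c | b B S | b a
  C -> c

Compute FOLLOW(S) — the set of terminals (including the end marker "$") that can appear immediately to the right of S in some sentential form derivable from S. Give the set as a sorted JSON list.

FIRST sets, iterate to fixpoint:
round 1:
  A via A→c: +{c}
  B via B→a c: +{a}
  B via B→b B S: +{b}
  C via C→c: +{c}
  S via S→a d: +{a}
  S via S→b A: +{b}
  S via S→c S b: +{c}
  S via S→d B: +{d}
  S: {a,b,c,d}  A: {c}  B: {a,b}  C: {c}
round 2:
  A via A→S: +{a,b,d}
  S: {a,b,c,d}  A: {a,b,c,d}  B: {a,b}  C: {c}
round 3: (no change)
  S: {a,b,c,d}  A: {a,b,c,d}  B: {a,b}  C: {c}

FOLLOW sets:
FOLLOW(S) := {$}
round 1:
  B→b B S: FOLLOW(B) ⊇ FIRST(S) = {a,b,c,d}; new: +{a,b,c,d}
  B→b B S: FOLLOW(S) ⊇ FOLLOW(B) ⊇ {a,b,c,d}; new: +{a,b,c,d}
  S→b A: FOLLOW(A) ⊇ FOLLOW(S) ⊇ {$,a,b,c,d}; new: +{$,a,b,c,d}
  S→d B: FOLLOW(B) ⊇ FOLLOW(S) ⊇ {$,a,b,c,d}; new: +{$}
  S→d C c: FOLLOW(C) ⊇ FIRST(c) = {c}; new: +{c}
  FOLLOW[S]={$,a,b,c,d}  FOLLOW[A]={$,a,b,c,d}  FOLLOW[B]={$,a,b,c,d}  FOLLOW[C]={c}
round 2: (stable)
  FOLLOW[S]={$,a,b,c,d}  FOLLOW[A]={$,a,b,c,d}  FOLLOW[B]={$,a,b,c,d}  FOLLOW[C]={c}

FOLLOW(S) = ["$", "a", "b", "c", "d"]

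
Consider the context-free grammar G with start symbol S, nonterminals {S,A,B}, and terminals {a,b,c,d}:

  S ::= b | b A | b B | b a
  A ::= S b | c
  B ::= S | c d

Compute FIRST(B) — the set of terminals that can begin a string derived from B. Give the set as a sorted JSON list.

FIRST sets, iterate to fixpoint:
iter 1:
  A via A→c: +{c}
  B via B→c d: +{c}
  S via S→b: +{b}
  FIRST(S)={b}  FIRST(A)={c}  FIRST(B)={c}
iter 2:
  A via A→S b: +{b}
  B via B→S: +{b}
  FIRST(S)={b}  FIRST(A)={b,c}  FIRST(B)={b,c}
iter 3: — fixpoint
  FIRST(S)={b}  FIRST(A)={b,c}  FIRST(B)={b,c}

FIRST(B) = ["b", "c"]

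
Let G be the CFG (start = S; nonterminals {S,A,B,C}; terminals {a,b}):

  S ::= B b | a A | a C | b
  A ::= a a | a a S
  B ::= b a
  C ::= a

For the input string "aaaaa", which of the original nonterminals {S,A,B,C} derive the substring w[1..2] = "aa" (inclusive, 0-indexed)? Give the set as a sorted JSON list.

CNF form of G:
  S -> B T1 | T0 A | T0 C | b
  A -> T0 T0 | T0 X2
  B -> T1 T0
  C -> a
  T0 -> a
  T1 -> b
  X2 -> T0 S

CYK table (by increasing span) (cells [i..j] with 1 ≤ i ≤ j ≤ 2 only):
  T[1,1] 'a' = {C,T0}  orig:{C}
  T[2,2] 'a' = {C,T0}  orig:{C}
  T[1,2] 'aa' = {A,S}

Original NTs in T[1,2] deriving "aa": ["A", "S"]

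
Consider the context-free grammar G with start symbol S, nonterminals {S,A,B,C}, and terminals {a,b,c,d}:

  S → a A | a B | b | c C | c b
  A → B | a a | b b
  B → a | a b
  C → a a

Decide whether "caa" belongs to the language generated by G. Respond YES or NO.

Convert to CNF:
  S -> T0 A | T0 B | T2 C | T2 T1 | b
  A -> T0 T0 | T0 T1 | T1 T1 | a
  B -> T0 T1 | a
  C -> T0 T0
  T0 -> a
  T1 -> b
  T2 -> c

Fill CYK table bottom-up:
  T[0,0] 'c' = {T2}  orig:{}
  T[1,1] 'a' = {A,B,T0}  orig:{A,B}
  T[2,2] 'a' = {A,B,T0}  orig:{A,B}
  T[0,1] 'ca' = ∅
  T[1,2] 'aa' = {A,C,S}
  T[0,2] 'caa' = {S}

S ∈ T[0,2] ⇒ YES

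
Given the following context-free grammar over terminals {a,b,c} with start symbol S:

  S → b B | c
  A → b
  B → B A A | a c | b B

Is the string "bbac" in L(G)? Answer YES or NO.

CNF form of G:
  S -> T2 B | c
  A -> b
  B -> B X3 | T0 T1 | T2 B
  T0 -> a
  T1 -> c
  T2 -> b
  X3 -> A A

Fill CYK table bottom-up:
  cell(0,0) b: {A,T2}  orig:{A}
  cell(1,1) b: {A,T2}  orig:{A}
  cell(2,2) a: {T0}  orig:{}
  cell(3,3) c: {S,T1}  orig:{S}
  cell(0,1) bb: {X3}  orig:{}
  cell(1,2) ba: ∅
  cell(2,3) ac: {B}
  cell(0,2) bba: ∅
  cell(1,3) bac: {B,S}
  cell(0,3) bbac: {B,S}

S ∈ T[0,3] ⇒ YES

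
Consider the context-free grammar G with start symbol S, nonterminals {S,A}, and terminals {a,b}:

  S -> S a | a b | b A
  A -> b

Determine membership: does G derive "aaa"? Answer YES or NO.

CNF form of G:
  S -> S T0 | T0 T1 | T1 A
  A -> b
  T0 -> a
  T1 -> b

Fill CYK table bottom-up:
  T[0,0] 'a' = {T0}  orig:{}
  T[1,1] 'a' = {T0}  orig:{}
  T[2,2] 'a' = {T0}  orig:{}
  T[0,1] 'aa' = ∅
  T[1,2] 'aa' = ∅
  T[0,2] 'aaa' = ∅

S ∉ T[0,2] ⇒ NO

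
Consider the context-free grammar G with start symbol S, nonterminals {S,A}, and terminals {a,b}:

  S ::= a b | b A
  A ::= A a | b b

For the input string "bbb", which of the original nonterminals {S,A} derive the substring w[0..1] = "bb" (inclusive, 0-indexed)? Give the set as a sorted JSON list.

Convert to CNF:
  S -> T0 T1 | T1 A
  A -> A T0 | T1 T1
  T0 -> a
  T1 -> b

CYK fill (cells [i..j] with 0 ≤ i ≤ j ≤ 1 only):
  [0..0]={T1}  "b"  orig:{}
  [1..1]={T1}  "b"  orig:{}
  [0..1]={A}  "bb"

Original NTs in T[0,1] deriving "bb": ["A"]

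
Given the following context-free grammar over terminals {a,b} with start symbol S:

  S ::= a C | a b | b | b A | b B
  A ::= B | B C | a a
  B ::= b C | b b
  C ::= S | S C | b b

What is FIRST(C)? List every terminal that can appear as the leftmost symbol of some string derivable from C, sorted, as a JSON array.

FIRST iteration:
iter 1:
  A via A→a a: +{a}
  B via B→b C: +{b}
  C via C→b b: +{b}
  S via S→a C: +{a}
  S via S→b: +{b}
  FIRST[S]={a,b}  FIRST[A]={a}  FIRST[B]={b}  FIRST[C]={b}
iter 2:
  A via A→B: +{b}
  C via C→S: +{a}
  FIRST[S]={a,b}  FIRST[A]={a,b}  FIRST[B]={b}  FIRST[C]={a,b}
iter 3: — fixpoint
  FIRST[S]={a,b}  FIRST[A]={a,b}  FIRST[B]={b}  FIRST[C]={a,b}

FIRST(C) = ["a", "b"]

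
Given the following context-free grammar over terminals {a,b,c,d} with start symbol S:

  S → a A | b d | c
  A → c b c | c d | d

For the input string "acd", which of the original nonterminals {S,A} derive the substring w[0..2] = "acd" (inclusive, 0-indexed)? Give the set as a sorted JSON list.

Convert to CNF:
  S -> T1 T2 | T3 A | c
  A -> T0 T2 | T0 X4 | d
  T0 -> c
  T1 -> b
  T2 -> d
  T3 -> a
  X4 -> T1 T0

CYK fill, restricted to cells inside w[0..2]:
  [0..0]={T3}  "a"  orig:{}
  [1..1]={S,T0}  "c"  orig:{S}
  [2..2]={A,T2}  "d"  orig:{A}
  [0..1]=∅  "ac"
  [1..2]={A}  "cd"
  [0..2]={S}  "acd"

Original NTs in T[0,2] deriving "acd": ["S"]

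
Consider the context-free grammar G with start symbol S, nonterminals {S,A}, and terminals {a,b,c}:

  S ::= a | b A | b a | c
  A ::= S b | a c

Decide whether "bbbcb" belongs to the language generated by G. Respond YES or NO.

Convert to CNF:
  S -> T0 A | T0 T1 | a | c
  A -> S T0 | T1 T2
  T0 -> b
  T1 -> a
  T2 -> c

Fill CYK table bottom-up:
  [0..0]={T0}  "b"  orig:{}
  [1..1]={T0}  "b"  orig:{}
  [2..2]={T0}  "b"  orig:{}
  [3..3]={S,T2}  "c"  orig:{S}
  [4..4]={T0}  "b"  orig:{}
  [0..1]=∅  "bb"
  [1..2]=∅  "bb"
  [2..3]=∅  "bc"
  [3..4]={A}  "cb"
  [0..2]=∅  "bbb"
  [1..3]=∅  "bbc"
  [2..4]={S}  "bcb"
  [0..3]=∅  "bbbc"
  [1..4]=∅  "bbcb"
  [0..4]=∅  "bbbcb"

S ∉ T[0,4] ⇒ NO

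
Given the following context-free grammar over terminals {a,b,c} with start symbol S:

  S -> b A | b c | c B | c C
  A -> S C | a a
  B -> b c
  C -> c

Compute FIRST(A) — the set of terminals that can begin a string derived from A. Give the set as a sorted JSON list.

FIRST sets, iterate to fixpoint:
pass 1:
  A via A→a a: +{a}
  B via B→b c: +{b}
  C via C→c: +{c}
  S via S→b A: +{b}
  S via S→c B: +{c}
  FIRST(S)={b,c}  FIRST(A)={a}  FIRST(B)={b}  FIRST(C)={c}
pass 2:
  A via A→S C: +{b,c}
  FIRST(S)={b,c}  FIRST(A)={a,b,c}  FIRST(B)={b}  FIRST(C)={c}
pass 3: (stable)
  FIRST(S)={b,c}  FIRST(A)={a,b,c}  FIRST(B)={b}  FIRST(C)={c}

FIRST(A) = ["a", "b", "c"]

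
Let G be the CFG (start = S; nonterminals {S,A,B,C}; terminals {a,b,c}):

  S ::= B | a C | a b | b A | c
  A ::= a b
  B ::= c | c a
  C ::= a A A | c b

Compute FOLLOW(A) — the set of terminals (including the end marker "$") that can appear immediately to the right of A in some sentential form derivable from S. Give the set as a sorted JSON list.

FIRST iteration:
[1]
  A via A→a b: +{a}
  B via B→c: +{c}
  C via C→a A A: +{a}
  C via C→c b: +{c}
  S via S→B: +{c}
  S via S→a C: +{a}
  S via S→b A: +{b}
  FIRST[S]={a,b,c}  FIRST[A]={a}  FIRST[B]={c}  FIRST[C]={a,c}
[2] (no change)
  FIRST[S]={a,b,c}  FIRST[A]={a}  FIRST[B]={c}  FIRST[C]={a,c}

FOLLOW sets:
seed FOLLOW(S) with $
iter 1:
  C→a A A: FOLLOW(A) ⊇ FIRST(A) = {a}; new: +{a}
  S→B: FOLLOW(B) ⊇ FOLLOW(S) ⊇ {$}; new: +{$}
  S→a C: FOLLOW(C) ⊇ FOLLOW(S) ⊇ {$}; new: +{$}
  S→b A: FOLLOW(A) ⊇ FOLLOW(S) ⊇ {$}; new: +{$}
  S: {$}  A: {$,a}  B: {$}  C: {$}
iter 2: (stable)
  S: {$}  A: {$,a}  B: {$}  C: {$}

FOLLOW(A) = ["$", "a"]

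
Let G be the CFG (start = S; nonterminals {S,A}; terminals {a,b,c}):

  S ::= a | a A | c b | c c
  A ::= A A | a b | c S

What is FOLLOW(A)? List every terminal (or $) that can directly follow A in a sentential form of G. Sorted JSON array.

FIRST sets, iterate to fixpoint:
iter 1:
  A via A→a b: +{a}
  A via A→c S: +{c}
  S via S→a: +{a}
  S via S→c b: +{c}
  FIRST(S)={a,c}  FIRST(A)={a,c}
iter 2: — fixpoint
  FIRST(S)={a,c}  FIRST(A)={a,c}

FOLLOW iteration:
initialize: $ ∈ FOLLOW(S)
pass 1:
  A→A A: FOLLOW(A) ⊇ FIRST(A) = {a,c}; new: +{a,c}
  A→c S: FOLLOW(S) ⊇ FOLLOW(A) ⊇ {a,c}; new: +{a,c}
  S→a A: FOLLOW(A) ⊇ FOLLOW(S) ⊇ {$,a,c}; new: +{$}
  FOLLOW[S]={$,a,c}  FOLLOW[A]={$,a,c}
pass 2: — fixpoint
  FOLLOW[S]={$,a,c}  FOLLOW[A]={$,a,c}

FOLLOW(A) = ["$", "a", "c"]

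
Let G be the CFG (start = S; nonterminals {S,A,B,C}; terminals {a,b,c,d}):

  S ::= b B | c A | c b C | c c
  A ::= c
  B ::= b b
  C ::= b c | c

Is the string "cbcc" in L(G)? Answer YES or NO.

Convert to CNF:
  S -> T0 B | T1 A | T1 T1 | T1 X2
  A -> c
  B -> T0 T0
  C -> T0 T1 | c
  T0 -> b
  T1 -> c
  X2 -> T0 C

CYK table (by increasing span):
  T[0,0] 'c' = {A,C,T1}  orig:{A,C}
  T[1,1] 'b' = {T0}  orig:{}
  T[2,2] 'c' = {A,C,T1}  orig:{A,C}
  T[3,3] 'c' = {A,C,T1}  orig:{A,C}
  T[0,1] 'cb' = ∅
  T[1,2] 'bc' = {C,X2}  orig:{C}
  T[2,3] 'cc' = {S}
  T[0,2] 'cbc' = {S}
  T[1,3] 'bcc' = ∅
  T[0,3] 'cbcc' = ∅

S ∉ T[0,3] ⇒ NO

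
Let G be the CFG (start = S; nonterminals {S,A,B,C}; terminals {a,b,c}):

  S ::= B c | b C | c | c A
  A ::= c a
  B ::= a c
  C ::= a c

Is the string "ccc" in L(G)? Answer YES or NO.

Convert to CNF:
  S -> B T0 | T0 A | T2 C | c
  A -> T0 T1
  B -> T1 T0
  C -> T1 T0
  T0 -> c
  T1 -> a
  T2 -> b

CYK table (by increasing span):
  T[0,0] 'c' = {S,T0}  orig:{S}
  T[1,1] 'c' = {S,T0}  orig:{S}
  T[2,2] 'c' = {S,T0}  orig:{S}
  T[0,1] 'cc' = ∅
  T[1,2] 'cc' = ∅
  T[0,2] 'ccc' = ∅

S ∉ T[0,2] ⇒ NO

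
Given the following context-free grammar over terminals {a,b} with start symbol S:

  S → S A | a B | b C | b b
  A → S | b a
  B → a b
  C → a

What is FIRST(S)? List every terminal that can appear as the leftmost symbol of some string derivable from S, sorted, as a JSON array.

FIRST sets, iterate to fixpoint:
round 1:
  A via A→b a: +{b}
  B via B→a b: +{a}
  C via C→a: +{a}
  S via S→a B: +{a}
  S via S→b C: +{b}
  FIRST[S]={a,b}  FIRST[A]={b}  FIRST[B]={a}  FIRST[C]={a}
round 2:
  A via A→S: +{a}
  FIRST[S]={a,b}  FIRST[A]={a,b}  FIRST[B]={a}  FIRST[C]={a}
round 3: (no change)
  FIRST[S]={a,b}  FIRST[A]={a,b}  FIRST[B]={a}  FIRST[C]={a}

FIRST(S) = ["a", "b"]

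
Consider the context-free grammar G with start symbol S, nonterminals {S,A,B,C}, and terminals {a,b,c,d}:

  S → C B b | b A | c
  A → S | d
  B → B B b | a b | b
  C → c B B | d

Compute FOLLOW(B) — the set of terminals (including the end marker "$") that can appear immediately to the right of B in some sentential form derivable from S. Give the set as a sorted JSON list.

Compute FIRST by fixpoint:
[1]
  A via A→d: +{d}
  B via B→a b: +{a}
  B via B→b: +{b}
  C via C→c B B: +{c}
  C via C→d: +{d}
  S via S→C B b: +{c,d}
  S via S→b A: +{b}
  FIRST(S)={b,c,d}  FIRST(A)={d}  FIRST(B)={a,b}  FIRST(C)={c,d}
[2]
  A via A→S: +{b,c}
  FIRST(S)={b,c,d}  FIRST(A)={b,c,d}  FIRST(B)={a,b}  FIRST(C)={c,d}
[3] done
  FIRST(S)={b,c,d}  FIRST(A)={b,c,d}  FIRST(B)={a,b}  FIRST(C)={c,d}

FOLLOW iteration:
initialize: $ ∈ FOLLOW(S)
pass 1:
  B→B B b: FOLLOW(B) ⊇ FIRST(B) = {a,b}; new: +{a,b}
  S→C B b: FOLLOW(C) ⊇ FIRST(B) = {a,b}; new: +{a,b}
  S→b A: FOLLOW(A) ⊇ FOLLOW(S) ⊇ {$}; new: +{$}
  FOLLOW[S]={$}  FOLLOW[A]={$}  FOLLOW[B]={a,b}  FOLLOW[C]={a,b}
pass 2: — fixpoint
  FOLLOW[S]={$}  FOLLOW[A]={$}  FOLLOW[B]={a,b}  FOLLOW[C]={a,b}

FOLLOW(B) = ["a", "b"]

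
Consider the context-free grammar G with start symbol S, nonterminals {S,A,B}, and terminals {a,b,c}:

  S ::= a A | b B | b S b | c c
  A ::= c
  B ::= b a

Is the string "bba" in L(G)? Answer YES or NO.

CNF form of G:
  S -> T0 B | T0 X3 | T1 A | T2 T2
  A -> c
  B -> T0 T1
  T0 -> b
  T1 -> a
  T2 -> c
  X3 -> S T0

CYK fill:
  T[0,0] 'b' = {T0}  orig:{}
  T[1,1] 'b' = {T0}  orig:{}
  T[2,2] 'a' = {T1}  orig:{}
  T[0,1] 'bb' = ∅
  T[1,2] 'ba' = {B}
  T[0,2] 'bba' = {S}

S ∈ T[0,2] ⇒ YES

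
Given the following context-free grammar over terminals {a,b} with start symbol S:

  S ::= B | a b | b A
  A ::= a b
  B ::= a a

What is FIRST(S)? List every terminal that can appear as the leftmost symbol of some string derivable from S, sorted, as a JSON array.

FIRST iteration:
iter 1:
  A via A→a b: +{a}
  B via B→a a: +{a}
  S via S→B: +{a}
  S via S→b A: +{b}
  FIRST[S]={a,b}  FIRST[A]={a}  FIRST[B]={a}
iter 2: — fixpoint
  FIRST[S]={a,b}  FIRST[A]={a}  FIRST[B]={a}

FIRST(S) = ["a", "b"]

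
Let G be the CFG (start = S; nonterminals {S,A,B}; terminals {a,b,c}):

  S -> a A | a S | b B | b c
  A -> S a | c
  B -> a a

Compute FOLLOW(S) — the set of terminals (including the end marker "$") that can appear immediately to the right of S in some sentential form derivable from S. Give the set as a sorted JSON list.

Compute FIRST by fixpoint:
iter 1:
  A via A→c: +{c}
  B via B→a a: +{a}
  S via S→a A: +{a}
  S via S→b B: +{b}
  FIRST(S)={a,b}  FIRST(A)={c}  FIRST(B)={a}
iter 2:
  A via A→S a: +{a,b}
  FIRST(S)={a,b}  FIRST(A)={a,b,c}  FIRST(B)={a}
iter 3: done
  FIRST(S)={a,b}  FIRST(A)={a,b,c}  FIRST(B)={a}

Compute FOLLOW by fixpoint:
seed FOLLOW(S) with $
[1]
  A→S a: FOLLOW(S) ⊇ FIRST(a) = {a}; new: +{a}
  S→a A: FOLLOW(A) ⊇ FOLLOW(S) ⊇ {$,a}; new: +{$,a}
  S→b B: FOLLOW(B) ⊇ FOLLOW(S) ⊇ {$,a}; new: +{$,a}
  FOLLOW[S]={$,a}  FOLLOW[A]={$,a}  FOLLOW[B]={$,a}
[2] done
  FOLLOW[S]={$,a}  FOLLOW[A]={$,a}  FOLLOW[B]={$,a}

FOLLOW(S) = ["$", "a"]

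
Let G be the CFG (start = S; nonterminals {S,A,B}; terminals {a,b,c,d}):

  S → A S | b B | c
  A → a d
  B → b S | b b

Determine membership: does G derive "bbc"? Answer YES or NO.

Convert to CNF:
  S -> A S | T2 B | c
  A -> T0 T1
  B -> T2 S | T2 T2
  T0 -> a
  T1 -> d
  T2 -> b

CYK fill:
  cell(0,0) b: {T2}  orig:{}
  cell(1,1) b: {T2}  orig:{}
  cell(2,2) c: {S}
  cell(0,1) bb: {B}
  cell(1,2) bc: {B}
  cell(0,2) bbc: {S}

S ∈ T[0,2] ⇒ YES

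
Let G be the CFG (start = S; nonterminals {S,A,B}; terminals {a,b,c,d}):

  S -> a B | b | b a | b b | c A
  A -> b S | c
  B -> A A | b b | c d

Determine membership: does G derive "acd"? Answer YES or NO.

CNF form of G:
  S -> T0 T0 | T0 T3 | T1 A | T3 B | b
  A -> T0 S | c
  B -> A A | T0 T0 | T1 T2
  T0 -> b
  T1 -> c
  T2 -> d
  T3 -> a

CYK table (by increasing span):
  T[0,0] 'a' = {T3}  orig:{}
  T[1,1] 'c' = {A,T1}  orig:{A}
  T[2,2] 'd' = {T2}  orig:{}
  T[0,1] 'ac' = ∅
  T[1,2] 'cd' = {B}
  T[0,2] 'acd' = {S}

S ∈ T[0,2] ⇒ YES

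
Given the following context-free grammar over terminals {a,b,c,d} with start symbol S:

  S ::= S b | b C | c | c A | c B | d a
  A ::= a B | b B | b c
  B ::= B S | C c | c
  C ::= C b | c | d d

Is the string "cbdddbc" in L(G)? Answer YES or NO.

Convert to CNF:
  S -> S T1 | T1 C | T2 A | T2 B | T3 T0 | c
  A -> T0 B | T1 B | T1 T2
  B -> B S | C T2 | c
  C -> C T1 | T3 T3 | c
  T0 -> a
  T1 -> b
  T2 -> c
  T3 -> d

CYK table (by increasing span):
  [0..0]={B,C,S,T2}  "c"  orig:{B,C,S}
  [1..1]={T1}  "b"  orig:{}
  [2..2]={T3}  "d"  orig:{}
  [3..3]={T3}  "d"  orig:{}
  [4..4]={T3}  "d"  orig:{}
  [5..5]={T1}  "b"  orig:{}
  [6..6]={B,C,S,T2}  "c"  orig:{B,C,S}
  [0..1]={C,S}  "cb"
  [1..2]=∅  "bd"
  [2..3]={C}  "dd"
  [3..4]={C}  "dd"
  [4..5]=∅  "db"
  [5..6]={A,S}  "bc"
  [0..2]=∅  "cbd"
  [1..3]={S}  "bdd"
  [2..4]=∅  "ddd"
  [3..5]={C}  "ddb"
  [4..6]=∅  "dbc"
  [0..3]={B}  "cbdd"
  [1..4]=∅  "bddd"
  [2..5]=∅  "dddb"
  [3..6]={B}  "ddbc"
  [0..4]=∅  "cbddd"
  [1..5]=∅  "bdddb"
  [2..6]=∅  "dddbc"
  [0..5]=∅  "cbdddb"
  [1..6]=∅  "bdddbc"
  [0..6]=∅  "cbdddbc"

S ∉ T[0,6] ⇒ NO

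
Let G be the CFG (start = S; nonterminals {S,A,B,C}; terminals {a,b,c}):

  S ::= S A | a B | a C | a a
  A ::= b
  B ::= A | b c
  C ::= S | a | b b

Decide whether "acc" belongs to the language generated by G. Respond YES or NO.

CNF form of G:
  S -> S A | T2 B | T2 C | T2 T2
  A -> b
  B -> T0 T1 | b
  C -> S A | T0 T0 | T2 B | T2 C | T2 T2 | a
  T0 -> b
  T1 -> c
  T2 -> a

CYK table (by increasing span):
  cell(0,0) a: {C,T2}  orig:{C}
  cell(1,1) c: {T1}  orig:{}
  cell(2,2) c: {T1}  orig:{}
  cell(0,1) ac: ∅
  cell(1,2) cc: ∅
  cell(0,2) acc: ∅

S ∉ T[0,2] ⇒ NO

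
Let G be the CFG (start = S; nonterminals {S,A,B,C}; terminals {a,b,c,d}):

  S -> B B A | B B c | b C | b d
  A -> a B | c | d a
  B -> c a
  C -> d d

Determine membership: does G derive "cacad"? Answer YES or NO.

Convert to CNF:
  S -> B X4 | B X5 | T3 C | T3 T1
  A -> T0 B | T1 T0 | c
  B -> T2 T0
  C -> T1 T1
  T0 -> a
  T1 -> d
  T2 -> c
  T3 -> b
  X4 -> B A
  X5 -> B T2

Fill CYK table bottom-up:
  T[0,0] 'c' = {A,T2}  orig:{A}
  T[1,1] 'a' = {T0}  orig:{}
  T[2,2] 'c' = {A,T2}  orig:{A}
  T[3,3] 'a' = {T0}  orig:{}
  T[4,4] 'd' = {T1}  orig:{}
  T[0,1] 'ca' = {B}
  T[1,2] 'ac' = ∅
  T[2,3] 'ca' = {B}
  T[3,4] 'ad' = ∅
  T[0,2] 'cac' = {X4,X5}  orig:{}
  T[1,3] 'aca' = {A}
  T[2,4] 'cad' = ∅
  T[0,3] 'caca' = ∅
  T[1,4] 'acad' = ∅
  T[0,4] 'cacad' = ∅

S ∉ T[0,4] ⇒ NO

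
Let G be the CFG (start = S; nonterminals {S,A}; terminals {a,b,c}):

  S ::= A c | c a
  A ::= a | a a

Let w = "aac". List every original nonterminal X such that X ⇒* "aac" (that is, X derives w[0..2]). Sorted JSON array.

Convert to CNF:
  S -> A T1 | T1 T0
  A -> T0 T0 | a
  T0 -> a
  T1 -> c

CYK fill — only the sub-triangle for w[0..2]:
  T[0,0] 'a' = {A,T0}  orig:{A}
  T[1,1] 'a' = {A,T0}  orig:{A}
  T[2,2] 'c' = {T1}  orig:{}
  T[0,1] 'aa' = {A}
  T[1,2] 'ac' = {S}
  T[0,2] 'aac' = {S}

Original NTs in T[0,2] deriving "aac": ["S"]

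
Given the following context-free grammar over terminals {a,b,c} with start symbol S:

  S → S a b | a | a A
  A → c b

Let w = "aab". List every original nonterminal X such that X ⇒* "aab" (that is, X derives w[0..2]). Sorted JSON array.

CNF form of G:
  S -> S X3 | T2 A | a
  A -> T0 T1
  T0 -> c
  T1 -> b
  T2 -> a
  X3 -> T2 T1

Fill CYK table bottom-up, restricted to cells inside w[0..2]:
  cell(0,0) a: {S,T2}  orig:{S}
  cell(1,1) a: {S,T2}  orig:{S}
  cell(2,2) b: {T1}  orig:{}
  cell(0,1) aa: ∅
  cell(1,2) ab: {X3}  orig:{}
  cell(0,2) aab: {S}

Original NTs in T[0,2] deriving "aab": ["S"]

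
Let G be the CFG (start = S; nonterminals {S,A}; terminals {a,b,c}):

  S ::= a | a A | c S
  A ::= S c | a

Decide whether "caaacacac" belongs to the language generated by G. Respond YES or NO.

CNF form of G:
  S -> T0 S | T1 A | a
  A -> S T0 | a
  T0 -> c
  T1 -> a

CYK fill:
  T[0,0] 'c' = {T0}  orig:{}
  T[1,1] 'a' = {A,S,T1}  orig:{A,S}
  T[2,2] 'a' = {A,S,T1}  orig:{A,S}
  T[3,3] 'a' = {A,S,T1}  orig:{A,S}
  T[4,4] 'c' = {T0}  orig:{}
  T[5,5] 'a' = {A,S,T1}  orig:{A,S}
  T[6,6] 'c' = {T0}  orig:{}
  T[7,7] 'a' = {A,S,T1}  orig:{A,S}
  T[8,8] 'c' = {T0}  orig:{}
  T[0,1] 'ca' = {S}
  T[1,2] 'aa' = {S}
  T[2,3] 'aa' = {S}
  T[3,4] 'ac' = {A}
  T[4,5] 'ca' = {S}
  T[5,6] 'ac' = {A}
  T[6,7] 'ca' = {S}
  T[7,8] 'ac' = {A}
  T[0,2] 'caa' = {S}
  T[1,3] 'aaa' = ∅
  T[2,4] 'aac' = {A,S}
  T[3,5] 'aca' = ∅
  T[4,6] 'cac' = {A}
  T[5,7] 'aca' = ∅
  T[6,8] 'cac' = {A}
  T[0,3] 'caaa' = ∅
  T[1,4] 'aaac' = {S}
  T[2,5] 'aaca' = ∅
  T[3,6] 'acac' = {S}
  T[4,7] 'caca' = ∅
  T[5,8] 'acac' = {S}
  T[0,4] 'caaac' = {S}
  T[1,5] 'aaaca' = ∅
  T[2,6] 'aacac' = ∅
  T[3,7] 'acaca' = ∅
  T[4,8] 'cacac' = {S}
  T[0,5] 'caaaca' = ∅
  T[1,6] 'aaacac' = ∅
  T[2,7] 'aacaca' = ∅
  T[3,8] 'acacac' = ∅
  T[0,6] 'caaacac' = ∅
  T[1,7] 'aaacaca' = ∅
  T[2,8] 'aacacac' = ∅
  T[0,7] 'caaacaca' = ∅
  T[1,8] 'aaacacac' = ∅
  T[0,8] 'caaacacac' = ∅

S ∉ T[0,8] ⇒ NO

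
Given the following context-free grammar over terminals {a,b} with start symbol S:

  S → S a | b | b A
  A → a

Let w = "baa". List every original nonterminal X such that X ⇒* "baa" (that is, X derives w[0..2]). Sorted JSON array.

CNF form of G:
  S -> S T0 | T1 A | b
  A -> a
  T0 -> a
  T1 -> b

CYK fill — only the sub-triangle for w[0..2]:
  T[0,0] 'b' = {S,T1}  orig:{S}
  T[1,1] 'a' = {A,T0}  orig:{A}
  T[2,2] 'a' = {A,T0}  orig:{A}
  T[0,1] 'ba' = {S}
  T[1,2] 'aa' = ∅
  T[0,2] 'baa' = {S}

Original NTs in T[0,2] deriving "baa": ["S"]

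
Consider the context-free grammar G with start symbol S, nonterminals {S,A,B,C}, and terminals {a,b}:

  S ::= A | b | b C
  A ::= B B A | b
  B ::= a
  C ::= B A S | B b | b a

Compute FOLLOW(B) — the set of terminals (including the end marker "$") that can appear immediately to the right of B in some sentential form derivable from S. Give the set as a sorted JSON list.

FIRST sets, iterate to fixpoint:
[1]
  A via A→b: +{b}
  B via B→a: +{a}
  C via C→B A S: +{a}
  C via C→b a: +{b}
  S via S→A: +{b}
  FIRST(S)={b}  FIRST(A)={b}  FIRST(B)={a}  FIRST(C)={a,b}
[2]
  A via A→B B A: +{a}
  S via S→A: +{a}
  FIRST(S)={a,b}  FIRST(A)={a,b}  FIRST(B)={a}  FIRST(C)={a,b}
[3] (stable)
  FIRST(S)={a,b}  FIRST(A)={a,b}  FIRST(B)={a}  FIRST(C)={a,b}

FOLLOW iteration:
FOLLOW(S) := {$}
[1]
  A→B B A: FOLLOW(B) ⊇ FIRST(B) = {a}; new: +{a}
  A→B B A: FOLLOW(B) ⊇ FIRST(A) = {a,b}; new: +{b}
  C→B A S: FOLLOW(A) ⊇ FIRST(S) = {a,b}; new: +{a,b}
  S→A: FOLLOW(A) ⊇ FOLLOW(S) ⊇ {$}; new: +{$}
  S→b C: FOLLOW(C) ⊇ FOLLOW(S) ⊇ {$}; new: +{$}
  FOLLOW[S]={$}  FOLLOW[A]={$,a,b}  FOLLOW[B]={a,b}  FOLLOW[C]={$}
[2] — fixpoint
  FOLLOW[S]={$}  FOLLOW[A]={$,a,b}  FOLLOW[B]={a,b}  FOLLOW[C]={$}

FOLLOW(B) = ["a", "b"]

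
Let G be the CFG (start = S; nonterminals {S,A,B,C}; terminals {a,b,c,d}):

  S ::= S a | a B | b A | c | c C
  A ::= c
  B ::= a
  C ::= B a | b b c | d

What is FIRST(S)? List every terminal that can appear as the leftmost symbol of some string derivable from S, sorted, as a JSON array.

FIRST iteration:
[1]
  A via A→c: +{c}
  B via B→a: +{a}
  C via C→B a: +{a}
  C via C→b b c: +{b}
  C via C→d: +{d}
  S via S→a B: +{a}
  S via S→b A: +{b}
  S via S→c: +{c}
  FIRST[S]={a,b,c}  FIRST[A]={c}  FIRST[B]={a}  FIRST[C]={a,b,d}
[2] done
  FIRST[S]={a,b,c}  FIRST[A]={c}  FIRST[B]={a}  FIRST[C]={a,b,d}

FIRST(S) = ["a", "b", "c"]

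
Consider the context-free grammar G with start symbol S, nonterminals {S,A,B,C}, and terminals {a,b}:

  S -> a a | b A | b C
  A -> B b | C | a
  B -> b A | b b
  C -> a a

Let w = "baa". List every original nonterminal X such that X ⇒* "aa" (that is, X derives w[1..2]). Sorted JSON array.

Convert to CNF:
  S -> T0 A | T0 C | T1 T1
  A -> B T0 | T1 T1 | a
  B -> T0 A | T0 T0
  C -> T1 T1
  T0 -> b
  T1 -> a

CYK fill, restricted to cells inside w[1..2]:
  T[1,1] 'a' = {A,T1}  orig:{A}
  T[2,2] 'a' = {A,T1}  orig:{A}
  T[1,2] 'aa' = {A,C,S}

Original NTs in T[1,2] deriving "aa": ["A", "C", "S"]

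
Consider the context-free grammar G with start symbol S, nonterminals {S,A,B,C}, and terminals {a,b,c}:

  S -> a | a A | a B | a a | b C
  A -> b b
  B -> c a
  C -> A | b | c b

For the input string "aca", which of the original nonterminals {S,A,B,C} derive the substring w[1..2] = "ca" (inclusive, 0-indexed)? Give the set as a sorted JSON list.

CNF form of G:
  S -> T0 C | T2 A | T2 B | T2 T2 | a
  A -> T0 T0
  B -> T1 T2
  C -> T0 T0 | T1 T0 | b
  T0 -> b
  T1 -> c
  T2 -> a

CYK table (by increasing span) — only the sub-triangle for w[1..2]:
  T[1,1] 'c' = {T1}  orig:{}
  T[2,2] 'a' = {S,T2}  orig:{S}
  T[1,2] 'ca' = {B}

Original NTs in T[1,2] deriving "ca": ["B"]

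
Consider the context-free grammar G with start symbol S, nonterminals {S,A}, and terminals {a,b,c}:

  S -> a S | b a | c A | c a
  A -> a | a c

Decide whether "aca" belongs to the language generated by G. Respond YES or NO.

CNF form of G:
  S -> T0 S | T1 A | T1 T0 | T2 T0
  A -> T0 T1 | a
  T0 -> a
  T1 -> c
  T2 -> b

Fill CYK table bottom-up:
  [0..0]={A,T0}  "a"  orig:{A}
  [1..1]={T1}  "c"  orig:{}
  [2..2]={A,T0}  "a"  orig:{A}
  [0..1]={A}  "ac"
  [1..2]={S}  "ca"
  [0..2]={S}  "aca"

S ∈ T[0,2] ⇒ YES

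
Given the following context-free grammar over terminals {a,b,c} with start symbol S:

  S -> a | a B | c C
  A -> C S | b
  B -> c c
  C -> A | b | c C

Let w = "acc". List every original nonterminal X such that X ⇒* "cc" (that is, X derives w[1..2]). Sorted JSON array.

CNF form of G:
  S -> T0 C | T1 B | a
  A -> C S | b
  B -> T0 T0
  C -> C S | T0 C | b
  T0 -> c
  T1 -> a

Fill CYK table bottom-up — only the sub-triangle for w[1..2]:
  [1..1]={T0}  "c"  orig:{}
  [2..2]={T0}  "c"  orig:{}
  [1..2]={B}  "cc"

Original NTs in T[1,2] deriving "cc": ["B"]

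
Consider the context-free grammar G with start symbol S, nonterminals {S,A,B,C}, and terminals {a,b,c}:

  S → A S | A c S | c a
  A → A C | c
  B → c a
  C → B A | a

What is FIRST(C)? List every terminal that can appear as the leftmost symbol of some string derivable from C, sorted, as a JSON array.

FIRST iteration:
pass 1:
  A via A→c: +{c}
  B via B→c a: +{c}
  C via C→B A: +{c}
  C via C→a: +{a}
  S via S→A S: +{c}
  S: {c}  A: {c}  B: {c}  C: {a,c}
pass 2: — fixpoint
  S: {c}  A: {c}  B: {c}  C: {a,c}

FIRST(C) = ["a", "c"]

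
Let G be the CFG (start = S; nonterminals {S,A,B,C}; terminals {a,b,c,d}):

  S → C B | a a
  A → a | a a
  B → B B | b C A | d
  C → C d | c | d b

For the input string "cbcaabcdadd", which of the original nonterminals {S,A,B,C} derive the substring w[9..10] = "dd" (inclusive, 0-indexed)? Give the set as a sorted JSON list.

Convert to CNF:
  S -> C B | T0 T0
  A -> T0 T0 | a
  B -> B B | T1 X3 | d
  C -> C T2 | T2 T1 | c
  T0 -> a
  T1 -> b
  T2 -> d
  X3 -> C A

CYK table (by increasing span), restricted to cells inside w[9..10]:
  [9..9]={B,T2}  "d"  orig:{B}
  [10..10]={B,T2}  "d"  orig:{B}
  [9..10]={B}  "dd"

Original NTs in T[9,10] deriving "dd": ["B"]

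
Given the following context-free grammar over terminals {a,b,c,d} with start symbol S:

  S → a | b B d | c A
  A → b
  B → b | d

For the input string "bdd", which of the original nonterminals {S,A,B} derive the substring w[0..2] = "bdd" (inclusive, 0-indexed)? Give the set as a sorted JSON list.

CNF form of G:
  S -> T0 X3 | T2 A | a
  A -> b
  B -> b | d
  T0 -> b
  T1 -> d
  T2 -> c
  X3 -> B T1

CYK table (by increasing span) — only the sub-triangle for w[0..2]:
  cell(0,0) b: {A,B,T0}  orig:{A,B}
  cell(1,1) d: {B,T1}  orig:{B}
  cell(2,2) d: {B,T1}  orig:{B}
  cell(0,1) bd: {X3}  orig:{}
  cell(1,2) dd: {X3}  orig:{}
  cell(0,2) bdd: {S}

Original NTs in T[0,2] deriving "bdd": ["S"]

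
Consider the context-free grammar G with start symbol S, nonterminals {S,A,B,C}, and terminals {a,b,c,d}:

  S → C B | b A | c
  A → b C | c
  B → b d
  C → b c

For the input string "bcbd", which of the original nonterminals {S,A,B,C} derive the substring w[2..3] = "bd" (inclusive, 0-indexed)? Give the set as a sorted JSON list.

CNF form of G:
  S -> C B | T0 A | c
  A -> T0 C | c
  B -> T0 T1
  C -> T0 T2
  T0 -> b
  T1 -> d
  T2 -> c

Fill CYK table bottom-up (cells [i..j] with 2 ≤ i ≤ j ≤ 3 only):
  T[2,2] 'b' = {T0}  orig:{}
  T[3,3] 'd' = {T1}  orig:{}
  T[2,3] 'bd' = {B}

Original NTs in T[2,3] deriving "bd": ["B"]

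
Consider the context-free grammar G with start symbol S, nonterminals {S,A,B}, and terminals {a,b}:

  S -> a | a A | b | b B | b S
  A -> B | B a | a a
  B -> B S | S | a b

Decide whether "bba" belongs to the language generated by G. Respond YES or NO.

CNF form of G:
  S -> T0 A | T1 B | T1 S | a | b
  A -> B S | B T0 | T0 A | T0 T0 | T0 T1 | T1 B | T1 S | a | b
  B -> B S | T0 A | T0 T1 | T1 B | T1 S | a | b
  T0 -> a
  T1 -> b

CYK table (by increasing span):
  T[0,0] 'b' = {A,B,S,T1}  orig:{A,B,S}
  T[1,1] 'b' = {A,B,S,T1}  orig:{A,B,S}
  T[2,2] 'a' = {A,B,S,T0}  orig:{A,B,S}
  T[0,1] 'bb' = {A,B,S}
  T[1,2] 'ba' = {A,B,S}
  T[0,2] 'bba' = {A,B,S}

S ∈ T[0,2] ⇒ YES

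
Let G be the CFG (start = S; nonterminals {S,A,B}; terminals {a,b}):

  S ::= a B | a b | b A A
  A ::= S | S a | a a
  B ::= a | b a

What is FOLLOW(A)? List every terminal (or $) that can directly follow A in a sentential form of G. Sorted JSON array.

Compute FIRST by fixpoint:
[1]
  A via A→a a: +{a}
  B via B→a: +{a}
  B via B→b a: +{b}
  S via S→a B: +{a}
  S via S→b A A: +{b}
  FIRST[S]={a,b}  FIRST[A]={a}  FIRST[B]={a,b}
[2]
  A via A→S: +{b}
  FIRST[S]={a,b}  FIRST[A]={a,b}  FIRST[B]={a,b}
[3] (stable)
  FIRST[S]={a,b}  FIRST[A]={a,b}  FIRST[B]={a,b}

FOLLOW sets:
FOLLOW(S) := {$}
pass 1:
  A→S a: FOLLOW(S) ⊇ FIRST(a) = {a}; new: +{a}
  S→a B: FOLLOW(B) ⊇ FOLLOW(S) ⊇ {$,a}; new: +{$,a}
  S→b A A: FOLLOW(A) ⊇ FIRST(A) = {a,b}; new: +{a,b}
  S→b A A: FOLLOW(A) ⊇ FOLLOW(S) ⊇ {$,a}; new: +{$}
  FOLLOW[S]={$,a}  FOLLOW[A]={$,a,b}  FOLLOW[B]={$,a}
pass 2:
  A→S: FOLLOW(S) ⊇ FOLLOW(A) ⊇ {$,a,b}; new: +{b}
  S→a B: FOLLOW(B) ⊇ FOLLOW(S) ⊇ {$,a,b}; new: +{b}
  FOLLOW[S]={$,a,b}  FOLLOW[A]={$,a,b}  FOLLOW[B]={$,a,b}
pass 3: (stable)
  FOLLOW[S]={$,a,b}  FOLLOW[A]={$,a,b}  FOLLOW[B]={$,a,b}

FOLLOW(A) = ["$", "a", "b"]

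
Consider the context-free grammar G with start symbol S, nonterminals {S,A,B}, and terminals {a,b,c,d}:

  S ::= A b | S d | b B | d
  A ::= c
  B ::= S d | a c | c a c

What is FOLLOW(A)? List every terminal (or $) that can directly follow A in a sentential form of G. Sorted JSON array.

Compute FIRST by fixpoint:
[1]
  A via A→c: +{c}
  B via B→a c: +{a}
  B via B→c a c: +{c}
  S via S→A b: +{c}
  S via S→b B: +{b}
  S via S→d: +{d}
  S: {b,c,d}  A: {c}  B: {a,c}
[2]
  B via B→S d: +{b,d}
  S: {b,c,d}  A: {c}  B: {a,b,c,d}
[3] (stable)
  S: {b,c,d}  A: {c}  B: {a,b,c,d}

FOLLOW iteration:
FOLLOW(S) := {$}
iter 1:
  B→S d: FOLLOW(S) ⊇ FIRST(d) = {d}; new: +{d}
  S→A b: FOLLOW(A) ⊇ FIRST(b) = {b}; new: +{b}
  S→b B: FOLLOW(B) ⊇ FOLLOW(S) ⊇ {$,d}; new: +{$,d}
  FOLLOW[S]={$,d}  FOLLOW[A]={b}  FOLLOW[B]={$,d}
iter 2: (stable)
  FOLLOW[S]={$,d}  FOLLOW[A]={b}  FOLLOW[B]={$,d}

FOLLOW(A) = ["b"]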